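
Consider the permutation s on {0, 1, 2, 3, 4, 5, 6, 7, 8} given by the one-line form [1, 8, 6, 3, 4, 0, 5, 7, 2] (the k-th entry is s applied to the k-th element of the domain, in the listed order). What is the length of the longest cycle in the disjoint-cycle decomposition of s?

Decomposing into disjoint cycles gives (0, 1, 8, 2, 6, 5); the longest has length 6.

6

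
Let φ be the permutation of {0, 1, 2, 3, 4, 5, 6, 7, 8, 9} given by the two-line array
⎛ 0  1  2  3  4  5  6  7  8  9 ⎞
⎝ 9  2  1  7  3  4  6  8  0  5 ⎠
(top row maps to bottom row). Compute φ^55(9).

0

Tracing 9 → 5 → … returns to 9 after 7 steps, so 9 lies in a 7-cycle (0, 9, 5, 4, 3, 7, 8).
Powers repeat with period 7 on this cycle, and 55 mod 7 = 6, so φ^55(9) = φ^6(9).
Stepping 6 places around the cycle: 9 → 5 → 4 → 3 → 7 → 8 → 0.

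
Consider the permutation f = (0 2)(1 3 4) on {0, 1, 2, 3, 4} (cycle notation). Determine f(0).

In the cycle (0 2), 0 is followed by 2, so f(0) = 2.

2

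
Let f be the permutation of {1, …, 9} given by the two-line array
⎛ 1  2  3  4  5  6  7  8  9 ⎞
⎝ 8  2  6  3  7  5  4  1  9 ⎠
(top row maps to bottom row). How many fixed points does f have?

2

The fixed points (elements with f(x) = x) are {2, 9}, so there are 2.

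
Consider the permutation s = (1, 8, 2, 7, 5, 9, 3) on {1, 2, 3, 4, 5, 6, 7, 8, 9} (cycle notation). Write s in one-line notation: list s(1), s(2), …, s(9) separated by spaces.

8 7 1 4 9 6 5 2 3

Reading each image from the cycles: 1↦8, 2↦7, 3↦1, 4↦4, 5↦9, 6↦6, 7↦5, 8↦2, 9↦3.
So the one-line form is 8 7 1 4 9 6 5 2 3.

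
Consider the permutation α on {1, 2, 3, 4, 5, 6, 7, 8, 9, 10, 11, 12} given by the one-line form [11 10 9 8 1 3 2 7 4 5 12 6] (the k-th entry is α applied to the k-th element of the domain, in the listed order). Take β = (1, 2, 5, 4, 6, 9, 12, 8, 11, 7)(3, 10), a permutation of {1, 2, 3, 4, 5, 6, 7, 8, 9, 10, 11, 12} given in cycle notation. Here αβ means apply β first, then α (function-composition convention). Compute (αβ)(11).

2

β(11) = 7, then α(7) = 2; composing gives (αβ)(11) = 2.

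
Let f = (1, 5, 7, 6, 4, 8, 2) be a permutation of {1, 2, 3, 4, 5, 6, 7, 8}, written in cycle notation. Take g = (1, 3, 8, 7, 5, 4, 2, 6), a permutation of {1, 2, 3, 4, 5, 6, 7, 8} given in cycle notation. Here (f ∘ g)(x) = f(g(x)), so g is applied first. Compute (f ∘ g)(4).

(f ∘ g)(4) = f(g(4)). g(4) = 2, then f(2) = 1. So (f ∘ g)(4) = 1.

1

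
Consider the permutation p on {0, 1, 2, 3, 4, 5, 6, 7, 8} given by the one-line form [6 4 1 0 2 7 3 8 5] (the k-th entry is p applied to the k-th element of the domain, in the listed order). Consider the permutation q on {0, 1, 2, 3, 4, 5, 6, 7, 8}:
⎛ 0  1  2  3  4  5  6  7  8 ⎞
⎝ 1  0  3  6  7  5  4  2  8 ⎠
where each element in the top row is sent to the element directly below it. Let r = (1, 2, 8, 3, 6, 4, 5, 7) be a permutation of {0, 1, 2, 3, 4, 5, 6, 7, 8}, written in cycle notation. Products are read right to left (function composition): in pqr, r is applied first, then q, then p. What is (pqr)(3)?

Chase 3: r(3) = 6; q(6) = 4; p(4) = 2. Hence (pqr)(3) = 2.

2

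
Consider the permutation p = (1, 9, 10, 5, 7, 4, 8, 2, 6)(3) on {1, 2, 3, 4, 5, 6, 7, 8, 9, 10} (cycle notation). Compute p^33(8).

8 lies in the 9-cycle (1, 9, 10, 5, 7, 4, 8, 2, 6).
Powers repeat with period 9 on this cycle, and 33 mod 9 = 6, so p^33(8) = p^6(8).
Advancing 6 steps from 8: 8 → 2 → 6 → 1 → 9 → 10 → 5.

5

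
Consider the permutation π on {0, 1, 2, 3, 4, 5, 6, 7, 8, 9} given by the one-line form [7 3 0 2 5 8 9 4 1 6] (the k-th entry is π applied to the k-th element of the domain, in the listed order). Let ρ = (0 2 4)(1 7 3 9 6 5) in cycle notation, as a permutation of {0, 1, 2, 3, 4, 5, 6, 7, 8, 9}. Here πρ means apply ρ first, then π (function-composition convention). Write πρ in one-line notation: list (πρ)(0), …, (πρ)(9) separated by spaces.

0 4 5 6 7 3 8 2 1 9

Chase each element through ρ then π: 0 → 2 → 0; 1 → 7 → 4; 2 → 4 → 5; 3 → 9 → 6; 4 → 0 → 7; 5 → 1 → 3; 6 → 5 → 8; 7 → 3 → 2; 8 → 8 → 1; 9 → 6 → 9.
Collecting the images, πρ = [0 4 5 6 7 3 8 2 1 9].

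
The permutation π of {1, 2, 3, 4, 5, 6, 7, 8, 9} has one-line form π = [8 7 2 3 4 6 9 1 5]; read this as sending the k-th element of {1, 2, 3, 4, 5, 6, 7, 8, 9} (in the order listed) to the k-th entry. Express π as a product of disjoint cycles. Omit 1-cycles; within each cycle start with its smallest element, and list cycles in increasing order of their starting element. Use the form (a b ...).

From 1: 1 → 8 → 1, closing the cycle (1 8).
Repeating from the next unused element and collecting all non-trivial cycles gives (1 8)(2 7 9 5 4 3).

(1 8)(2 7 9 5 4 3)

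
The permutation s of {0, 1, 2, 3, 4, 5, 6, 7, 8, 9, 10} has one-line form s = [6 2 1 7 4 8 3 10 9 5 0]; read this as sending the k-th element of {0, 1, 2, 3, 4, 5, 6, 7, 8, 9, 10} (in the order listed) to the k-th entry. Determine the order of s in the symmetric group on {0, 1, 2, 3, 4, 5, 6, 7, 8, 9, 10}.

30

Decomposing into disjoint cycles gives cycle lengths 5, 3, 2, 1.
The order of s is the least common multiple of its cycle lengths: lcm(5, 3, 2) = 30.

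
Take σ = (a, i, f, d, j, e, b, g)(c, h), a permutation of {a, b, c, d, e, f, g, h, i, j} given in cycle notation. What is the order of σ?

8

The disjoint cycles have lengths 8, 2.
The order is lcm(8, 2) = 8.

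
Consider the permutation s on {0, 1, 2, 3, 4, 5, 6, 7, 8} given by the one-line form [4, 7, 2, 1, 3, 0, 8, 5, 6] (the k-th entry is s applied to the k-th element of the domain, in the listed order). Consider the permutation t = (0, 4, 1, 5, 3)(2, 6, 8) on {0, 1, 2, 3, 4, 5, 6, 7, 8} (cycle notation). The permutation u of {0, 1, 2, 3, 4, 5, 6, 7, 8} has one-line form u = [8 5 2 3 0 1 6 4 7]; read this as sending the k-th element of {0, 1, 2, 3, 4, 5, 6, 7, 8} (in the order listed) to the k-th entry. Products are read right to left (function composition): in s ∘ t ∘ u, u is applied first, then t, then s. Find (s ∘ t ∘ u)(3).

4

Apply the permutations in order: u(3) = 3, then t(3) = 0, then s(0) = 4. So (s ∘ t ∘ u)(3) = 4.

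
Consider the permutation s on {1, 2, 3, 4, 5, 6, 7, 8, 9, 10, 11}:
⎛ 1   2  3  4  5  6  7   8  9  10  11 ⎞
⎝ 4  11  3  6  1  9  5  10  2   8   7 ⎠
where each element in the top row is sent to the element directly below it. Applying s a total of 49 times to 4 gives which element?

Tracing 4 → 6 → … returns to 4 after 8 steps, so 4 lies in an 8-cycle (1, 4, 6, 9, 2, 11, 7, 5).
Powers repeat with period 8 on this cycle, and 49 mod 8 = 1, so s^49(4) = s^1(4).
Stepping 1 place around the cycle: 4 → 6.

6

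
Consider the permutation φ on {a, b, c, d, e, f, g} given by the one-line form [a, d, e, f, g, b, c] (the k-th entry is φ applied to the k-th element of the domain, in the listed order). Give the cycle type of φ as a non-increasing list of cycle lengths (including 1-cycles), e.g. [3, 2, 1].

[3, 3, 1]

The disjoint cycles are (a)(b d f)(c e g), with lengths 3, 3, 1 in non-increasing order.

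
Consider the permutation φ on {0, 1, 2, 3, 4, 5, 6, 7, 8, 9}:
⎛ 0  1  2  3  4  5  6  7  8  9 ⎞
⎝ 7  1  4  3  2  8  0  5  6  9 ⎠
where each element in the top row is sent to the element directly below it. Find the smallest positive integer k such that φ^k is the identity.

10

Writing φ as disjoint cycles, the cycle lengths are 5, 2, 1, 1, 1.
The order of φ is the least common multiple of its cycle lengths: lcm(5, 2) = 10.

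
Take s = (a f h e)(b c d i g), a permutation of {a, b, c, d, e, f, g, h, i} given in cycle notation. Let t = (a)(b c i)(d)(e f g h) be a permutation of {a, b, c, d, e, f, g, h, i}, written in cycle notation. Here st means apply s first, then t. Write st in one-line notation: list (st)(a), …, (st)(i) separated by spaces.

g i d b a e c f h

For each element, apply s then t: a → f → g; b → c → i; c → d → d; d → i → b; e → a → a; f → h → e; g → b → c; h → e → f; i → g → h.
So st in one-line form is g i d b a e c f h.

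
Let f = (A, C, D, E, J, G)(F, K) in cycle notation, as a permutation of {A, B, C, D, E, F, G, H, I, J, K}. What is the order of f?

6

The disjoint cycles have lengths 6, 2, 1, 1, 1.
The order of f is the least common multiple of its cycle lengths: lcm(6, 2) = 6.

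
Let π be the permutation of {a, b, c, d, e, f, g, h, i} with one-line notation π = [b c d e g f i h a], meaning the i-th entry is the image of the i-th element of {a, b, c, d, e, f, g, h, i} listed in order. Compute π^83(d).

c

Tracing d → e → … returns to d after 7 steps, so d lies in a 7-cycle (a, b, c, d, e, g, i).
Since the cycle has length 7, π^83 acts on it the same as π^6 (83 mod 7 = 6).
Stepping 6 places around the cycle: d → e → g → i → a → b → c.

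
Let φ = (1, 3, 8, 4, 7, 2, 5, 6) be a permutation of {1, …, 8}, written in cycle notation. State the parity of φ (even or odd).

odd

The cycle lengths are 8.
A cycle is odd iff its length is even; φ has 1 even-length cycle, so sgn(φ) = (−1)^1 and φ is odd.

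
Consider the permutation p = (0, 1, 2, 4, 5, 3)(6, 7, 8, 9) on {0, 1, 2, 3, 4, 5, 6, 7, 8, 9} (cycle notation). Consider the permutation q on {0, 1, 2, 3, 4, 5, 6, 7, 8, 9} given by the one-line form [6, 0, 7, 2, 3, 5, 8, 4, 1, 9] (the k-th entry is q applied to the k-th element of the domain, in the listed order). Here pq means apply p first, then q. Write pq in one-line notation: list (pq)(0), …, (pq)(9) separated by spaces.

0 7 3 6 5 2 4 1 9 8

Chase each element through p then q: 0 → 1 → 0; 1 → 2 → 7; 2 → 4 → 3; 3 → 0 → 6; 4 → 5 → 5; 5 → 3 → 2; 6 → 7 → 4; 7 → 8 → 1; 8 → 9 → 9; 9 → 6 → 8.
So pq in one-line form is 0 7 3 6 5 2 4 1 9 8.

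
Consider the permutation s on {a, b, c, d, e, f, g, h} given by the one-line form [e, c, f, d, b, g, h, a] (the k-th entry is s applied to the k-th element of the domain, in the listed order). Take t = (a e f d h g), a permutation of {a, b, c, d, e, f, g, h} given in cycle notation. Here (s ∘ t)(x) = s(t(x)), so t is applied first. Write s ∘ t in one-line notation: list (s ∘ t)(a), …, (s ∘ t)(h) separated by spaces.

(s ∘ t)(x) = s(t(x)). Computing each image: s(t(a)) = s(e) = b, s(t(b)) = s(b) = c, s(t(c)) = s(c) = f, s(t(d)) = s(h) = a, s(t(e)) = s(f) = g, s(t(f)) = s(d) = d, s(t(g)) = s(a) = e, s(t(h)) = s(g) = h.
Hence s ∘ t = [b c f a g d e h].

b c f a g d e h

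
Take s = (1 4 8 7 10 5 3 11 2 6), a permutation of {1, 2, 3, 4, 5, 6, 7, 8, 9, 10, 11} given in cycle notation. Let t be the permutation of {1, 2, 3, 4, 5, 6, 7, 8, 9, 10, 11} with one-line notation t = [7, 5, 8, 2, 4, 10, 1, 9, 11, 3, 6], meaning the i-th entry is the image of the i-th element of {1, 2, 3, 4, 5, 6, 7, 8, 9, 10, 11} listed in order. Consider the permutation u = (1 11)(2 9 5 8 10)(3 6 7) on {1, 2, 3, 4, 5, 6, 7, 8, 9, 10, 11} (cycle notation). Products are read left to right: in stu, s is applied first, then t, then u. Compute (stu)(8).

Chase 8: s(8) = 7; t(7) = 1; u(1) = 11. Hence (stu)(8) = 11.

11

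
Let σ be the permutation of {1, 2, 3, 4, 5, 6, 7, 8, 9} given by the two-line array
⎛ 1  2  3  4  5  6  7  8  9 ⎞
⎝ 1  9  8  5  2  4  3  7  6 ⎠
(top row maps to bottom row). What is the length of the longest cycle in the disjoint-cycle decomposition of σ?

5

Decomposing into disjoint cycles gives (2, 9, 6, 4, 5)(3, 8, 7); the longest has length 5.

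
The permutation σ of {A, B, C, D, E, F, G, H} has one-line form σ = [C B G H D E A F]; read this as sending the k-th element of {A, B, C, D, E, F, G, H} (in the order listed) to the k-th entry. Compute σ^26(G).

C

Tracing G → A → … returns to G after 3 steps, so G lies in a 3-cycle (A, C, G).
Powers repeat with period 3 on this cycle, and 26 mod 3 = 2, so σ^26(G) = σ^2(G).
Stepping 2 places around the cycle: G → A → C.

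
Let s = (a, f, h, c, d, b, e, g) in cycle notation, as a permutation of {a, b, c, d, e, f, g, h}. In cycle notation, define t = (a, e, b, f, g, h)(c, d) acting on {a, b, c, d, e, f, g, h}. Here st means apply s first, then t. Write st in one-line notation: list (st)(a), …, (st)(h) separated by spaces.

For each element, apply s then t: a → f → g; b → e → b; c → d → c; d → b → f; e → g → h; f → h → a; g → a → e; h → c → d.
So st in one-line form is g b c f h a e d.

g b c f h a e d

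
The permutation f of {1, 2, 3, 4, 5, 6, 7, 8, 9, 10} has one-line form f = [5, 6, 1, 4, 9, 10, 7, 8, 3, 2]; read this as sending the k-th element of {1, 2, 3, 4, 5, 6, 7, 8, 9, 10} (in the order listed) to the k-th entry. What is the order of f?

Writing f as disjoint cycles, the cycle lengths are 4, 3, 1, 1, 1.
Since disjoint cycles commute, ord(f) = lcm(4, 3) = 12.

12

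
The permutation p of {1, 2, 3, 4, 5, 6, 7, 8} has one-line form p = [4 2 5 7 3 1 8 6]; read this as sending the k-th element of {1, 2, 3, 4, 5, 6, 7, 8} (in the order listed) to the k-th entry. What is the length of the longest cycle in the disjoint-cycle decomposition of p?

Decomposing into disjoint cycles gives (1 4 7 8 6)(3 5); the longest has length 5.

5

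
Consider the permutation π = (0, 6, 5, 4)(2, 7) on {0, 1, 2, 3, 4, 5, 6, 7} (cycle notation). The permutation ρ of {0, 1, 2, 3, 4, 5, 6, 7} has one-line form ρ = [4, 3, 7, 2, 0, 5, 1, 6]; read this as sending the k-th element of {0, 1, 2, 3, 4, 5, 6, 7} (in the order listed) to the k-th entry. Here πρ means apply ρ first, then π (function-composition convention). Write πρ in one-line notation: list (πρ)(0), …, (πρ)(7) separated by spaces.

(πρ)(x) = π(ρ(x)). Computing each image: π(ρ(0)) = π(4) = 0, π(ρ(1)) = π(3) = 3, π(ρ(2)) = π(7) = 2, π(ρ(3)) = π(2) = 7, π(ρ(4)) = π(0) = 6, π(ρ(5)) = π(5) = 4, π(ρ(6)) = π(1) = 1, π(ρ(7)) = π(6) = 5.
Hence πρ = [0 3 2 7 6 4 1 5].

0 3 2 7 6 4 1 5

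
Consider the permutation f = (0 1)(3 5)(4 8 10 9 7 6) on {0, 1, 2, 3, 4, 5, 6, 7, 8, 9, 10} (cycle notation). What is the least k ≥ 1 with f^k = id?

The cycle type of f is (6, 2, 2, 1).
The order of f is the least common multiple of its cycle lengths: lcm(6, 2, 2) = 6.

6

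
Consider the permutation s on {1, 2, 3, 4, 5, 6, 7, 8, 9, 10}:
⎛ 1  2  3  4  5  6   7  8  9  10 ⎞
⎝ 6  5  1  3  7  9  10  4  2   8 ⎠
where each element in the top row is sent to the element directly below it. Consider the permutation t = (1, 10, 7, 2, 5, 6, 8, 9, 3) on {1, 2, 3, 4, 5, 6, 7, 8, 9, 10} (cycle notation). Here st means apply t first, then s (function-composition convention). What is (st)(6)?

First apply t: t(6) = 8, then s(8) = 4. Thus (st)(6) = 4.

4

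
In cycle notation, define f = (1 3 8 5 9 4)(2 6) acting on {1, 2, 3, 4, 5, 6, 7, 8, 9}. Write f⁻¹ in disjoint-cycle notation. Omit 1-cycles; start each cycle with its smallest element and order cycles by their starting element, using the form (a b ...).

The inverse reverses each cycle.
Reversing each cycle of f and rotating so the smallest element leads gives (1 4 9 5 8 3)(2 6).

(1 4 9 5 8 3)(2 6)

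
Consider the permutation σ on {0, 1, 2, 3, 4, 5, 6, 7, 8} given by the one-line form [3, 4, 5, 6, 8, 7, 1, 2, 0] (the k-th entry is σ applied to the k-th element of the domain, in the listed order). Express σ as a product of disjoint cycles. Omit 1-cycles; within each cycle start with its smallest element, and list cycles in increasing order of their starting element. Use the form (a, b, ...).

(0, 3, 6, 1, 4, 8)(2, 5, 7)

Start at 0 and follow images: 0 → 3 → 6 → 1 → 4 → 8 → 0, giving the cycle (0, 3, 6, 1, 4, 8).
Continuing from each remaining unvisited element yields (0, 3, 6, 1, 4, 8)(2, 5, 7).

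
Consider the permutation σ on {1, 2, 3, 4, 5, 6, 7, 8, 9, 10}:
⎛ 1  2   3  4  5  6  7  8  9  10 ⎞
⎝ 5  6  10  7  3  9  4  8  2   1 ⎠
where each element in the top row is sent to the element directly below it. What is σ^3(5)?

Tracing 5 → 3 → … returns to 5 after 4 steps, so 5 lies in a 4-cycle (1 5 3 10).
Advancing 3 steps from 5: 5 → 3 → 10 → 1.

1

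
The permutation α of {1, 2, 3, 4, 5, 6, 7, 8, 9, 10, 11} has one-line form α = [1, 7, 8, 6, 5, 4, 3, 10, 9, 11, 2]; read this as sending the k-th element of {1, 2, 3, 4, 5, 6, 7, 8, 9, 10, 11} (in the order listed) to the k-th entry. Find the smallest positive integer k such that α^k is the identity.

6

The disjoint-cycle form of α has cycle lengths 6, 2, 1, 1, 1.
Since disjoint cycles commute, ord(α) = lcm(6, 2) = 6.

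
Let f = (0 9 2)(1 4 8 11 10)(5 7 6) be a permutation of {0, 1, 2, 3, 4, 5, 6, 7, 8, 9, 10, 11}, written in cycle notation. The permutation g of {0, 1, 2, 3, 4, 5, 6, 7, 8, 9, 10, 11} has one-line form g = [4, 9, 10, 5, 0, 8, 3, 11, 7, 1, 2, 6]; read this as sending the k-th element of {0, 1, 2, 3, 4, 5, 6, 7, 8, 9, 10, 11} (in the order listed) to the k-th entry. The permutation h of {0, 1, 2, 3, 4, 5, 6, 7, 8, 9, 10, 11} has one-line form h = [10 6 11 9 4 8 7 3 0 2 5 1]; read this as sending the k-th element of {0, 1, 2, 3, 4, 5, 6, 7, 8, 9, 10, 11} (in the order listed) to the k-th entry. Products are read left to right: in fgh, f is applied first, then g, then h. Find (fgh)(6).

0

Chase 6: f(6) = 5; g(5) = 8; h(8) = 0. Hence (fgh)(6) = 0.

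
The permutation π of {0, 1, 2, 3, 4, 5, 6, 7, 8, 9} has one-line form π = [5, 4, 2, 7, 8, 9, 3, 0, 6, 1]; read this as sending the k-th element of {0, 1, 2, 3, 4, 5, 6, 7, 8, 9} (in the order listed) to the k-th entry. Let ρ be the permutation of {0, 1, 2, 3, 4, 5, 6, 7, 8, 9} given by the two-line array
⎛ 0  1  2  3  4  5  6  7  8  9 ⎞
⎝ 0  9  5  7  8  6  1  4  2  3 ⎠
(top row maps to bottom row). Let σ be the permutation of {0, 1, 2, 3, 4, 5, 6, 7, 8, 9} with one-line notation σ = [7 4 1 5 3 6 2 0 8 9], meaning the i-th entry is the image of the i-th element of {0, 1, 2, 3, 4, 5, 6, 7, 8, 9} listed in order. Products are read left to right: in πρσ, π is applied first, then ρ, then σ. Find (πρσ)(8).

4

(πρσ)(8) = σ(ρ(π(8))). π(8) = 6, then ρ(6) = 1, then σ(1) = 4, so the result is 4.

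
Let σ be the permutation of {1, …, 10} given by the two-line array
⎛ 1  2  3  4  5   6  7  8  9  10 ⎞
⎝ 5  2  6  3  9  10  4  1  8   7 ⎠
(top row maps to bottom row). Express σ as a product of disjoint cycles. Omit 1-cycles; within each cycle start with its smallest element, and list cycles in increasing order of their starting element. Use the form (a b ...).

(1 5 9 8)(3 6 10 7 4)

From 1: 1 → 5 → 9 → 8 → 1, closing the cycle (1 5 9 8).
Continuing from each remaining unvisited element yields (1 5 9 8)(3 6 10 7 4).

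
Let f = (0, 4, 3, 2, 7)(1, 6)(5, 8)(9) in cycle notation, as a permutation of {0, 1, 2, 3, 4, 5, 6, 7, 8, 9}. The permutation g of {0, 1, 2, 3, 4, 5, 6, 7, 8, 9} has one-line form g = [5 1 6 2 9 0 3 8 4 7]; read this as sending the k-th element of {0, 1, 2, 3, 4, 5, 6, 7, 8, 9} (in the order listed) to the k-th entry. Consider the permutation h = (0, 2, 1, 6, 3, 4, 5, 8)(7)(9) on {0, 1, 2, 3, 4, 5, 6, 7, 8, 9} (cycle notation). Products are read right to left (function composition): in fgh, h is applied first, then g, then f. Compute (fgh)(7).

5

(fgh)(7) = f(g(h(7))). h(7) = 7, then g(7) = 8, then f(8) = 5, so the result is 5.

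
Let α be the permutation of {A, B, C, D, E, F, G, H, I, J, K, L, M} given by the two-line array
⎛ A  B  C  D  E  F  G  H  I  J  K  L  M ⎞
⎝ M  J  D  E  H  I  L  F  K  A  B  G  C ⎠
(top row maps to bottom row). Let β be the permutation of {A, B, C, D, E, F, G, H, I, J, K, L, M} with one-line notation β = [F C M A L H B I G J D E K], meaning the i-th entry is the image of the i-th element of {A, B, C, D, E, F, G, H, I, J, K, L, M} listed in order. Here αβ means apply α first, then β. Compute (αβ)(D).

L

(αβ)(D) = β(α(D)). α(D) = E, then β(E) = L. So (αβ)(D) = L.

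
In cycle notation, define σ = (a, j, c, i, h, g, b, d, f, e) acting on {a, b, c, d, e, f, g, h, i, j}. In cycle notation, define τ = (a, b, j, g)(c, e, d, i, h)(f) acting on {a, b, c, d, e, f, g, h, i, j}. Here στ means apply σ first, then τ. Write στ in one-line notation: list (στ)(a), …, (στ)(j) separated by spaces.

(στ)(x) = τ(σ(x)). Computing each image: τ(σ(a)) = τ(j) = g, τ(σ(b)) = τ(d) = i, τ(σ(c)) = τ(i) = h, τ(σ(d)) = τ(f) = f, τ(σ(e)) = τ(a) = b, τ(σ(f)) = τ(e) = d, τ(σ(g)) = τ(b) = j, τ(σ(h)) = τ(g) = a, τ(σ(i)) = τ(h) = c, τ(σ(j)) = τ(c) = e.
Hence στ = [g i h f b d j a c e].

g i h f b d j a c e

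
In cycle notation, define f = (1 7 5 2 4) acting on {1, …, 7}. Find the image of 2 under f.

4

In the cycle (1 7 5 2 4), 2 is followed by 4, so f(2) = 4.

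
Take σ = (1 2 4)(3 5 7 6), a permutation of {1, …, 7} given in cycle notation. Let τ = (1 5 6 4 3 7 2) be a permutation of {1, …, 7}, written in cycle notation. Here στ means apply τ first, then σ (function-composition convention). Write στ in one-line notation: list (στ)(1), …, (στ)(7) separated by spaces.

7 2 6 5 3 1 4

(στ)(x) = σ(τ(x)). Computing each image: σ(τ(1)) = σ(5) = 7, σ(τ(2)) = σ(1) = 2, σ(τ(3)) = σ(7) = 6, σ(τ(4)) = σ(3) = 5, σ(τ(5)) = σ(6) = 3, σ(τ(6)) = σ(4) = 1, σ(τ(7)) = σ(2) = 4.
Hence στ = [7 2 6 5 3 1 4].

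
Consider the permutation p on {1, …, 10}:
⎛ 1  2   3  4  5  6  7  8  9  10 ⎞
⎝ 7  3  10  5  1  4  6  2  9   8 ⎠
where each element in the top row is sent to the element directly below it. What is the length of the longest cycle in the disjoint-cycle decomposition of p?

5

Decomposing into disjoint cycles gives (1, 7, 6, 4, 5)(2, 3, 10, 8); the longest has length 5.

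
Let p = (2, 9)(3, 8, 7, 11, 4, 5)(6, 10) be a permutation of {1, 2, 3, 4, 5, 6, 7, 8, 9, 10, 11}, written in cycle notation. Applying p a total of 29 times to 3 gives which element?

5

3 lies in the 6-cycle (3, 8, 7, 11, 4, 5).
Powers repeat with period 6 on this cycle, and 29 mod 6 = 5, so p^29(3) = p^5(3).
Advancing 5 steps from 3: 3 → 8 → 7 → 11 → 4 → 5.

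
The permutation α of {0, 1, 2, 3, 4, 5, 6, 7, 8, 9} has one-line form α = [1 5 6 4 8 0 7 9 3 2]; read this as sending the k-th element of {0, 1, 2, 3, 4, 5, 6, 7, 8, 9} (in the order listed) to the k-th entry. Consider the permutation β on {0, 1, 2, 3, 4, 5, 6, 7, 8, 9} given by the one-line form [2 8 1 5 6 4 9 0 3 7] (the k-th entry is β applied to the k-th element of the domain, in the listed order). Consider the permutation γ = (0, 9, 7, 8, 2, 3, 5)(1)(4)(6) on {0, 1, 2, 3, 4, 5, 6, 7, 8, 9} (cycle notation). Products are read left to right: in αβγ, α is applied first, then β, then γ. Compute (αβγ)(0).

2

(αβγ)(0) = γ(β(α(0))). α(0) = 1, then β(1) = 8, then γ(8) = 2, so the result is 2.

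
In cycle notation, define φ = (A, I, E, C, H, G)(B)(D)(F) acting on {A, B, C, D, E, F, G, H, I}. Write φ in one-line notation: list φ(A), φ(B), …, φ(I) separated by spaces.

Image by image: A→I, B→B, C→H, D→D, E→C, F→F, G→A, H→G, I→E.
So the one-line form is I B H D C F A G E.

I B H D C F A G E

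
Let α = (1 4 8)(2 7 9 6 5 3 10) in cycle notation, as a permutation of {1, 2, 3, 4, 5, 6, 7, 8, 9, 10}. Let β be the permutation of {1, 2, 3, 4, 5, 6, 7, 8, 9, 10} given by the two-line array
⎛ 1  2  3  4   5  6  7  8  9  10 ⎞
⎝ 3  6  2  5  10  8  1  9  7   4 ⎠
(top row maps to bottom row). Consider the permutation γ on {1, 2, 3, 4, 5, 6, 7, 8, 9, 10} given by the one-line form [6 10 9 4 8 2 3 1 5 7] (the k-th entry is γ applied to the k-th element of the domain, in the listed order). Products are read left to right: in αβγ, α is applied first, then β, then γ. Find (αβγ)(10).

Apply the permutations in order: α(10) = 2, then β(2) = 6, then γ(6) = 2. So (αβγ)(10) = 2.

2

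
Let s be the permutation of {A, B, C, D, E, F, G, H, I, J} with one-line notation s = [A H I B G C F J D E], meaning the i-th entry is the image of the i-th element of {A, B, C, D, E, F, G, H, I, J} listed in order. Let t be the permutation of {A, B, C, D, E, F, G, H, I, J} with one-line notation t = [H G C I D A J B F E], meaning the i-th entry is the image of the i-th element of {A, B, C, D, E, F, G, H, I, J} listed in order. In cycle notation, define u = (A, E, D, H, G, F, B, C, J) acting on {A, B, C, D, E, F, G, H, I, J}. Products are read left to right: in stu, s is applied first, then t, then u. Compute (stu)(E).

Chase E: s(E) = G; t(G) = J; u(J) = A. Hence (stu)(E) = A.

A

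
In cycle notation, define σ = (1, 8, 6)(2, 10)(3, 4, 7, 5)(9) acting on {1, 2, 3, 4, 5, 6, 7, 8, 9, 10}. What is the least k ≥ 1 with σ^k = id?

12

The disjoint cycles have lengths 4, 3, 2, 1.
The order of σ is the least common multiple of its cycle lengths: lcm(4, 3, 2) = 12.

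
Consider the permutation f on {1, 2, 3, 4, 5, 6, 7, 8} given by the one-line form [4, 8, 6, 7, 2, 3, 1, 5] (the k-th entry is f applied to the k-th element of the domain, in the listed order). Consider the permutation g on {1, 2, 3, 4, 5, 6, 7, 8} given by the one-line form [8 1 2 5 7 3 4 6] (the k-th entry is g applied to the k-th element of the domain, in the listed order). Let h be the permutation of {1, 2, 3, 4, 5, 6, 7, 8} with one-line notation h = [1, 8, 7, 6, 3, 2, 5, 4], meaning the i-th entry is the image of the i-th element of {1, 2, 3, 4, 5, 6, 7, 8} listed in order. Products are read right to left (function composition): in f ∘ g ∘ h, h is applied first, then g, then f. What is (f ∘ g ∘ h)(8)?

2

Apply the permutations in order: h(8) = 4, then g(4) = 5, then f(5) = 2. So (f ∘ g ∘ h)(8) = 2.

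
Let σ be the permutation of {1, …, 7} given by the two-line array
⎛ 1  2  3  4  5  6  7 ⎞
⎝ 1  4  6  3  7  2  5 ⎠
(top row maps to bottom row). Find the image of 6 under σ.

The entry below 6 in the array is 2, so σ(6) = 2.

2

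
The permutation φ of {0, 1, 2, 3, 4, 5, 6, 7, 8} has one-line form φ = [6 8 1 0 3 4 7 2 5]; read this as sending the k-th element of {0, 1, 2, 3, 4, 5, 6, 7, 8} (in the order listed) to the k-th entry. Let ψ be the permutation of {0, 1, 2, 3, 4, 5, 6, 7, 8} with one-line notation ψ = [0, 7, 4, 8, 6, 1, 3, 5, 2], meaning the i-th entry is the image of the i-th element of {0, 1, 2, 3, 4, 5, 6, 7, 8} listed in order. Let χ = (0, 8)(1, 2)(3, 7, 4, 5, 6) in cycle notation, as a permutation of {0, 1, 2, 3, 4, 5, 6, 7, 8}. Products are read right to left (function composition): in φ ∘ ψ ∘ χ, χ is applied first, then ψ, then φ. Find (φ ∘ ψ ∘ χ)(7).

7

Chase 7: χ(7) = 4; ψ(4) = 6; φ(6) = 7. Hence (φ ∘ ψ ∘ χ)(7) = 7.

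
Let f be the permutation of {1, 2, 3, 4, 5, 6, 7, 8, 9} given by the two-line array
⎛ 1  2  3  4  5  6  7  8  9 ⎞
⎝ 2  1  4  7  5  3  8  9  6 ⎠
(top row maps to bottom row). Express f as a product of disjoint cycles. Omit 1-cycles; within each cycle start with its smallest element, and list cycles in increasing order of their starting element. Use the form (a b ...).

(1 2)(3 4 7 8 9 6)

Iterating f from 1 gives 1 → 2 → 1; that is the 2-cycle (1 2).
Repeating from the next unused element and collecting all non-trivial cycles gives (1 2)(3 4 7 8 9 6).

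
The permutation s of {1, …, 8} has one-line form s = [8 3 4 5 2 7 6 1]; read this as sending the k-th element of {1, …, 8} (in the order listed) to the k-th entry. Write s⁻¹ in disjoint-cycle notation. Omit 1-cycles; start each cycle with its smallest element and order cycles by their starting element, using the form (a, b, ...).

The cycle decomposition of s is (1, 8)(2, 3, 4, 5)(6, 7).
The inverse reverses every cycle; in canonical form, s⁻¹ = (1, 8)(2, 5, 4, 3)(6, 7).

(1, 8)(2, 5, 4, 3)(6, 7)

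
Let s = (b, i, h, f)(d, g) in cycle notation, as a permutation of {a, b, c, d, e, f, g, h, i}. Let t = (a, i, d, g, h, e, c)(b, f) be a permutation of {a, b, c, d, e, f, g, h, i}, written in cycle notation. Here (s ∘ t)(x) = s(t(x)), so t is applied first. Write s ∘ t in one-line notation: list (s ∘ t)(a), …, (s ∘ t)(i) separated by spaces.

h b a d c i f e g

For each element, apply t then s: a → i → h; b → f → b; c → a → a; d → g → d; e → c → c; f → b → i; g → h → f; h → e → e; i → d → g.
Collecting the images, s ∘ t = [h b a d c i f e g].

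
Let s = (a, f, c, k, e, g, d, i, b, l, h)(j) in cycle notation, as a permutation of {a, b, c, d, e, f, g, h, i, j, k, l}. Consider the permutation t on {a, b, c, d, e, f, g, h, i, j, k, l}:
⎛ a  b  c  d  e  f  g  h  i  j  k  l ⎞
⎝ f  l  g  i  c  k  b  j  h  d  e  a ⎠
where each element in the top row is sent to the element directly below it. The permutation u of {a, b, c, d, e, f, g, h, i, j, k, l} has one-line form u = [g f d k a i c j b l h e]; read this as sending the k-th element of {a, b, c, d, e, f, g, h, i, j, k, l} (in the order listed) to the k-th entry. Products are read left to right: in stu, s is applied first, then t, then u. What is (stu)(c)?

(stu)(c) = u(t(s(c))). s(c) = k, then t(k) = e, then u(e) = a, so the result is a.

a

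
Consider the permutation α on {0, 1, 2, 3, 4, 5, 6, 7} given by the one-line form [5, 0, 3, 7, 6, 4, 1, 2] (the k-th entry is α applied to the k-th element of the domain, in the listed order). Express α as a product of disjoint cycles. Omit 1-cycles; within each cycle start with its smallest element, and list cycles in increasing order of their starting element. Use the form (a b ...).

(0 5 4 6 1)(2 3 7)

Iterating α from 0 gives 0 → 5 → 4 → 6 → 1 → 0; that is the 5-cycle (0 5 4 6 1).
Continuing from each remaining unvisited element yields (0 5 4 6 1)(2 3 7).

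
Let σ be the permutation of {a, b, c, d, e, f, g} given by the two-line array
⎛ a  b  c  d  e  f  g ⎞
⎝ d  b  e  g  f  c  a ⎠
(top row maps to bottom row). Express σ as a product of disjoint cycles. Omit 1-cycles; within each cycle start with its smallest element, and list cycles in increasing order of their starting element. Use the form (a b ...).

Iterating σ from a gives a → d → g → a; that is the 3-cycle (a d g).
Continuing from each remaining unvisited element yields (a d g)(c e f).

(a d g)(c e f)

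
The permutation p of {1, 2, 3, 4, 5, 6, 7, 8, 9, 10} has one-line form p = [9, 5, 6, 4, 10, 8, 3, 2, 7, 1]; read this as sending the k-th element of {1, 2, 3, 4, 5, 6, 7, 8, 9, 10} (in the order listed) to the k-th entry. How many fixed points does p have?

The fixed points (elements with p(x) = x) are {4}, so there is 1.

1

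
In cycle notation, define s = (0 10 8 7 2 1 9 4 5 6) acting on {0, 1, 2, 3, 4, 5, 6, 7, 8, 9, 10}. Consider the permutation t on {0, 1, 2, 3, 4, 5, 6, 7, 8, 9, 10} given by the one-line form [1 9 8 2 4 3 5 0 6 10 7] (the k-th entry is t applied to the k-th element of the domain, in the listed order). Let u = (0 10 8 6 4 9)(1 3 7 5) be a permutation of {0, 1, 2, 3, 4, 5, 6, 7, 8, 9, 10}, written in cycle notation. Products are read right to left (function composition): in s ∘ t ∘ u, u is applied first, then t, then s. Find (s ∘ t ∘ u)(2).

Apply the permutations in order: u(2) = 2, then t(2) = 8, then s(8) = 7. So (s ∘ t ∘ u)(2) = 7.

7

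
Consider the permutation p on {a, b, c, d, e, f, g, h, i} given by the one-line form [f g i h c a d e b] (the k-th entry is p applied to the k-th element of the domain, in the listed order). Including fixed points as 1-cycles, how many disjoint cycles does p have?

2

The cycle decomposition is (a f)(b g d h e c i), which has 2 cycles (counting 1-cycles).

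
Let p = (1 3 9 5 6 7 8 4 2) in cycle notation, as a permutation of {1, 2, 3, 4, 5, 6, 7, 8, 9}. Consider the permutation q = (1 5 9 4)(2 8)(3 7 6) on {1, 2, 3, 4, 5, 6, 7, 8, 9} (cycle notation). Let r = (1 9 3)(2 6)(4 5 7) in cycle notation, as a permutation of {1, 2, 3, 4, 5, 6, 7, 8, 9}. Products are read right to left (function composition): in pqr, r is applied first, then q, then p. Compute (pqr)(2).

9

(pqr)(2) = p(q(r(2))). r(2) = 6, then q(6) = 3, then p(3) = 9, so the result is 9.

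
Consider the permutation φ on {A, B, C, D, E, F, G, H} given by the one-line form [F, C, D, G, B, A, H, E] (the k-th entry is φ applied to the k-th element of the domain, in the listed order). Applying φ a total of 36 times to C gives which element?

Tracing C → D → … returns to C after 6 steps, so C lies in a 6-cycle (B C D G H E).
Since the cycle has length 6, φ^36 acts on it the same as φ^0 (36 mod 6 = 0).
So φ^36(C) = C.

C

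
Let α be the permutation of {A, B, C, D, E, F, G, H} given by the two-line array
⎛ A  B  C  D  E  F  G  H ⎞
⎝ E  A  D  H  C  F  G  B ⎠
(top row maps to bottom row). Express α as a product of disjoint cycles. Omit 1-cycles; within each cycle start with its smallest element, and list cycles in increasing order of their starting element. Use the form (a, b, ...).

From A: A → E → C → D → H → B → A, closing the cycle (A, E, C, D, H, B).
Repeating from the next unused element and collecting all non-trivial cycles gives (A, E, C, D, H, B).

(A, E, C, D, H, B)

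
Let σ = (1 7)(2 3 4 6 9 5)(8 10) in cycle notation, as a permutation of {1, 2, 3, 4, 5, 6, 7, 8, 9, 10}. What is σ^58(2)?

9

2 lies in the 6-cycle (2 3 4 6 9 5).
Since the cycle has length 6, σ^58 acts on it the same as σ^4 (58 mod 6 = 4).
Stepping 4 places around the cycle: 2 → 3 → 4 → 6 → 9.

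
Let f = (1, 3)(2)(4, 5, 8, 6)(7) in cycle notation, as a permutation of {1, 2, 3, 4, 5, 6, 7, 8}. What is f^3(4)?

6

4 lies in the 4-cycle (4, 5, 8, 6).
Advancing 3 steps from 4: 4 → 5 → 8 → 6.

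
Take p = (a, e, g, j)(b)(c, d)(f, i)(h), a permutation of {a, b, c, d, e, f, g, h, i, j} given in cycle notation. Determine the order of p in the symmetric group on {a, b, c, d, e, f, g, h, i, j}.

The disjoint cycles have lengths 4, 2, 2, 1, 1.
The order of p is the least common multiple of its cycle lengths: lcm(4, 2, 2) = 4.

4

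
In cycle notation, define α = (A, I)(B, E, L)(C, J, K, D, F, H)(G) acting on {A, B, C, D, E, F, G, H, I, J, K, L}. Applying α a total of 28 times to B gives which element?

E

B lies in the 3-cycle (B, E, L).
Since the cycle has length 3, α^28 acts on it the same as α^1 (28 mod 3 = 1).
Stepping 1 place around the cycle: B → E.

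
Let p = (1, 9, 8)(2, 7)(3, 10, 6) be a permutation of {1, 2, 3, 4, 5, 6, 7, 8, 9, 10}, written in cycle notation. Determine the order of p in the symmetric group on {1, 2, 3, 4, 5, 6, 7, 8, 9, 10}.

The cycle type of p is (3, 3, 2, 1, 1).
The order is lcm(3, 3, 2) = 6.

6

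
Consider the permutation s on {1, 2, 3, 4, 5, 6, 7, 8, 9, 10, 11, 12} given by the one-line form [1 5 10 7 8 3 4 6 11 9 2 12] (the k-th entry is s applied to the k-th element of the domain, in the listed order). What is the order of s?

8

The disjoint-cycle form of s has cycle lengths 8, 2, 1, 1.
Since disjoint cycles commute, ord(s) = lcm(8, 2) = 8.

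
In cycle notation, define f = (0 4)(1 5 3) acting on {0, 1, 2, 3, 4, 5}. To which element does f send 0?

Within (0 4), 0 ↦ 4.

4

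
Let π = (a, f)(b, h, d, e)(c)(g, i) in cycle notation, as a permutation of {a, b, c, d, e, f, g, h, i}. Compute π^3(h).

b

h lies in the 4-cycle (b, h, d, e).
Stepping 3 places around the cycle: h → d → e → b.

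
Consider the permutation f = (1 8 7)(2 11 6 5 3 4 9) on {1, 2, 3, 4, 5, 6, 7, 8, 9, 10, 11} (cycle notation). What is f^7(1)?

8

1 lies in the 3-cycle (1 8 7).
Since the cycle has length 3, f^7 acts on it the same as f^1 (7 mod 3 = 1).
Stepping 1 place around the cycle: 1 → 8.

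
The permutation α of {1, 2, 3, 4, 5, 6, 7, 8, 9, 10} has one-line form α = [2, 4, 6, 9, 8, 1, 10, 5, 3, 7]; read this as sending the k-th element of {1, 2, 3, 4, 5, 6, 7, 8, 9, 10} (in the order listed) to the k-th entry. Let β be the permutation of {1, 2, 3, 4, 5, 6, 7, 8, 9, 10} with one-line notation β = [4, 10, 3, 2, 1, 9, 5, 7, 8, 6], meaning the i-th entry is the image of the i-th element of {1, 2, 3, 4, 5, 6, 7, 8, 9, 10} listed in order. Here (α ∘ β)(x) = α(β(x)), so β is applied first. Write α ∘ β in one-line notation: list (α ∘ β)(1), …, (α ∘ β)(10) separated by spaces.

For each element, apply β then α: 1 → 4 → 9; 2 → 10 → 7; 3 → 3 → 6; 4 → 2 → 4; 5 → 1 → 2; 6 → 9 → 3; 7 → 5 → 8; 8 → 7 → 10; 9 → 8 → 5; 10 → 6 → 1.
So α ∘ β in one-line form is 9 7 6 4 2 3 8 10 5 1.

9 7 6 4 2 3 8 10 5 1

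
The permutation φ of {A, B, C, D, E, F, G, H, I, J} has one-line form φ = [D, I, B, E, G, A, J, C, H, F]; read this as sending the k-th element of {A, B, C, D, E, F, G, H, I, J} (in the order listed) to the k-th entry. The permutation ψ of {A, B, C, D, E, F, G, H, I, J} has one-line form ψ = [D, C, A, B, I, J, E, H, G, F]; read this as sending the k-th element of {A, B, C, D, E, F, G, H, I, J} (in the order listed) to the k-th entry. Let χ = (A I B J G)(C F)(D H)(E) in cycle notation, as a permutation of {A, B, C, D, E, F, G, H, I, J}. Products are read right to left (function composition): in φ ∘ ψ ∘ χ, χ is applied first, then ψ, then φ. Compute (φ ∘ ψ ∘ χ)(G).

E

Chase G: χ(G) = A; ψ(A) = D; φ(D) = E. Hence (φ ∘ ψ ∘ χ)(G) = E.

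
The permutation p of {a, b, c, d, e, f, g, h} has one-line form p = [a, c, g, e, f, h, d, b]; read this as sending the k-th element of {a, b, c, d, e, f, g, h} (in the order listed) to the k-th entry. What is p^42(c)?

c

Tracing c → g → … returns to c after 7 steps, so c lies in a 7-cycle (b, c, g, d, e, f, h).
Powers repeat with period 7 on this cycle, and 42 mod 7 = 0, so p^42(c) = p^0(c).
So p^42(c) = c.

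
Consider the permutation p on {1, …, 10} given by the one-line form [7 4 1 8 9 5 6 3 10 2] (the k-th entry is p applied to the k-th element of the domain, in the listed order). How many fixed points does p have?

0

No element satisfies p(x) = x, so there are 0 fixed points.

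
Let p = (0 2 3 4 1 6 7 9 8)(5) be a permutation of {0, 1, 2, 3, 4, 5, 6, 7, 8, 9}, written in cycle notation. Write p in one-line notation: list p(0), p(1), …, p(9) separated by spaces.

Each element maps to the next entry in its cycle (wrapping to the front): 0→2, 1→6, 2→3, 3→4, 4→1, 5→5, 6→7, 7→9, 8→0, 9→8.
So the one-line form is 2 6 3 4 1 5 7 9 0 8.

2 6 3 4 1 5 7 9 0 8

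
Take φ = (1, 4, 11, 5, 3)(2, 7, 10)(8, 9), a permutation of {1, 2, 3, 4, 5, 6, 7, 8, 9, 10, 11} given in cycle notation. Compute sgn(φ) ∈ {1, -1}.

The cycle lengths are 5, 3, 2, 1.
A cycle of length ℓ contributes ℓ−1 transpositions, so φ is a product of 4 + 2 + 1 = 7 transpositions — odd.

-1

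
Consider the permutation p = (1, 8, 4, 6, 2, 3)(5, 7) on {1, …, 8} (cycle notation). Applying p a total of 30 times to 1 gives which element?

1

1 lies in the 6-cycle (1, 8, 4, 6, 2, 3).
Powers repeat with period 6 on this cycle, and 30 mod 6 = 0, so p^30(1) = p^0(1).
So p^30(1) = 1.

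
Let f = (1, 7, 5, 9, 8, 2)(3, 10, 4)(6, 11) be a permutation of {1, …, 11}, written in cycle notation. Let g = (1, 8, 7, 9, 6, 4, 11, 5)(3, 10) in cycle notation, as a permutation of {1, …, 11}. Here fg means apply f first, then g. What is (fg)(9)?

First apply f: f(9) = 8, then g(8) = 7. Thus (fg)(9) = 7.

7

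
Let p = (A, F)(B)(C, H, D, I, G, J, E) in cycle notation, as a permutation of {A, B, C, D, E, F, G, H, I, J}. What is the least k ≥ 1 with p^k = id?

The cycle type of p is (7, 2, 1).
The order of p is the least common multiple of its cycle lengths: lcm(7, 2) = 14.

14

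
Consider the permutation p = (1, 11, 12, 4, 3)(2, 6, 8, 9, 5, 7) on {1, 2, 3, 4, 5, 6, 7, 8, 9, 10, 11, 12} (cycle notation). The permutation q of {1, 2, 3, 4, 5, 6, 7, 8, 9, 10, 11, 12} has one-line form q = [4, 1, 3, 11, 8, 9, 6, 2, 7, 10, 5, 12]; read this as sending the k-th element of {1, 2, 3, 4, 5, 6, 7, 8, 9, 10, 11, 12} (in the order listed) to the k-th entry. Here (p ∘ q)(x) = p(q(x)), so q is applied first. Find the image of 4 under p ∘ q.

12

First apply q: q(4) = 11, then p(11) = 12. Thus (p ∘ q)(4) = 12.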